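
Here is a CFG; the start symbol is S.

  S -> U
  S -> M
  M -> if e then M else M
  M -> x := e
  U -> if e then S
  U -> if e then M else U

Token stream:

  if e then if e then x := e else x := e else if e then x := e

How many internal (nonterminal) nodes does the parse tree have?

8

[S [U if e then [M if e then [M x := e] else [M x := e]] else [U if e then [S [M x := e]]]]]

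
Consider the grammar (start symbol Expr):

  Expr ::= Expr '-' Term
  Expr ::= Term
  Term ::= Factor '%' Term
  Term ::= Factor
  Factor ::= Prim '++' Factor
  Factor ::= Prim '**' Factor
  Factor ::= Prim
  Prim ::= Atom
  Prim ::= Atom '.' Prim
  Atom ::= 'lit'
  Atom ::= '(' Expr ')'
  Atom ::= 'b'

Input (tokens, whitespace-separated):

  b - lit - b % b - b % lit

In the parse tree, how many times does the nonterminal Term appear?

[Expr [Expr [Expr [Expr [Term [Factor [Prim [Atom b]]]]] - [Term [Factor [Prim [Atom lit]]]]] - [Term [Factor [Prim [Atom b]]] % [Term [Factor [Prim [Atom b]]]]]] - [Term [Factor [Prim [Atom b]]] % [Term [Factor [Prim [Atom lit]]]]]]

6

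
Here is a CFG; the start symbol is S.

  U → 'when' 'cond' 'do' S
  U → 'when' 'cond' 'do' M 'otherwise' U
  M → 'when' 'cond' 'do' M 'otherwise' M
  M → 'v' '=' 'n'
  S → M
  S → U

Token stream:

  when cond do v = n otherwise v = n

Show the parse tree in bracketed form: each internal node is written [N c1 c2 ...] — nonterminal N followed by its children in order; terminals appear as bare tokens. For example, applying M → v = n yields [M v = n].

S
M
when cond do M otherwise M
when cond do v = n otherwise M
when cond do v = n otherwise v = n

[S [M when cond do [M v = n] otherwise [M v = n]]]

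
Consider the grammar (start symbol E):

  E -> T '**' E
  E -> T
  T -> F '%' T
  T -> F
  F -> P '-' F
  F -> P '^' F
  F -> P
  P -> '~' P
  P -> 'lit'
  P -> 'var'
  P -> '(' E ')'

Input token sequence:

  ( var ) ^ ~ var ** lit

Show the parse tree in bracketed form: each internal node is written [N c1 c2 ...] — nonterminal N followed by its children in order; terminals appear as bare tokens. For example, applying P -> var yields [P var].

[E [T [F [P ( [E [T [F [P var]]]] )] ^ [F [P ~ [P var]]]]] ** [E [T [F [P lit]]]]]

E
T ** E
F ** E
P ^ F ** E
( E ) ^ F ** E
( T ) ^ F ** E
( F ) ^ F ** E
( P ) ^ F ** E
( var ) ^ F ** E
( var ) ^ P ** E
( var ) ^ ~ P ** E
( var ) ^ ~ var ** E
( var ) ^ ~ var ** T
( var ) ^ ~ var ** F
( var ) ^ ~ var ** P
( var ) ^ ~ var ** lit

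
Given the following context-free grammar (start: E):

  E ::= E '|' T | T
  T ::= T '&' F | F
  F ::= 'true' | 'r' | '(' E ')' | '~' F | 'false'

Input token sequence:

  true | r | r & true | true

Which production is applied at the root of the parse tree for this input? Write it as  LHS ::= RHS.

E ::= E '|' T

[E [E [E [E [T [F true]]] | [T [F r]]] | [T [T [F r]] & [F true]]] | [T [F true]]]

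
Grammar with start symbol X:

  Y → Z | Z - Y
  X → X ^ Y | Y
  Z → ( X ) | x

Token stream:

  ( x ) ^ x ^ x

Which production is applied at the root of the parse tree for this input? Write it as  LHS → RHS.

X → X ^ Y

[X [X [X [Y [Z ( [X [Y [Z x]]] )]]] ^ [Y [Z x]]] ^ [Y [Z x]]]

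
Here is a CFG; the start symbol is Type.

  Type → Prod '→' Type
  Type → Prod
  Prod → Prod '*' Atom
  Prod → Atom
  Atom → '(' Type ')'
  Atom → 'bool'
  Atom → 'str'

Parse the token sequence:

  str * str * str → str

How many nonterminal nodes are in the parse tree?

[Type [Prod [Prod [Prod [Atom str]] * [Atom str]] * [Atom str]] → [Type [Prod [Atom str]]]]

10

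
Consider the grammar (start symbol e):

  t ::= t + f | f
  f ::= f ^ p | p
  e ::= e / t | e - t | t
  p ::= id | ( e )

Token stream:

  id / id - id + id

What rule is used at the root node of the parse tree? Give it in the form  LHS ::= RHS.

e ::= e - t

[e [e [e [t [f [p id]]]] / [t [f [p id]]]] - [t [t [f [p id]]] + [f [p id]]]]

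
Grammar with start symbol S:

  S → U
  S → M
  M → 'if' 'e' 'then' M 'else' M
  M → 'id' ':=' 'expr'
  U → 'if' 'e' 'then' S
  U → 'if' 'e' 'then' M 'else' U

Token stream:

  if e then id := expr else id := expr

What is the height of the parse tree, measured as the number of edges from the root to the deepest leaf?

3

[S [M if e then [M id := expr] else [M id := expr]]]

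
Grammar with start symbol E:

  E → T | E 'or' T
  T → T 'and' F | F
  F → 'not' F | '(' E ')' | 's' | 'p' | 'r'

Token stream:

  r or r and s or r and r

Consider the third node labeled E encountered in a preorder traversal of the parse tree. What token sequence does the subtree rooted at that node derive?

r

[E [E [E [T [F r]]] or [T [T [F r]] and [F s]]] or [T [T [F r]] and [F r]]]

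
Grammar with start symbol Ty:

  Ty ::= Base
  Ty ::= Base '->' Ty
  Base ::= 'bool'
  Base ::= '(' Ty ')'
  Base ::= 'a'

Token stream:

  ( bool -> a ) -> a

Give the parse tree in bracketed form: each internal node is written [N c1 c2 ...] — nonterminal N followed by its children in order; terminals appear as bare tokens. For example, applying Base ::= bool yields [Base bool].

[Ty [Base ( [Ty [Base bool] -> [Ty [Base a]]] )] -> [Ty [Base a]]]

Ty
Base -> Ty
( Ty ) -> Ty
( Base -> Ty ) -> Ty
( bool -> Ty ) -> Ty
( bool -> Base ) -> Ty
( bool -> a ) -> Ty
( bool -> a ) -> Base
( bool -> a ) -> a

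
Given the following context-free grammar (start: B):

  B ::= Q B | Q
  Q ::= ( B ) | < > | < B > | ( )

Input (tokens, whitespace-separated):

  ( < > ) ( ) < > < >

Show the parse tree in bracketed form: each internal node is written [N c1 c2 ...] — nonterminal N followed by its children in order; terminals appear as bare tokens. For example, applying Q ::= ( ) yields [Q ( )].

[B [Q ( [B [Q < >]] )] [B [Q ( )] [B [Q < >] [B [Q < >]]]]]

B
Q B
( B ) B
( Q ) B
( < > ) B
( < > ) Q B
( < > ) ( ) B
( < > ) ( ) Q B
( < > ) ( ) < > B
( < > ) ( ) < > Q
( < > ) ( ) < > < >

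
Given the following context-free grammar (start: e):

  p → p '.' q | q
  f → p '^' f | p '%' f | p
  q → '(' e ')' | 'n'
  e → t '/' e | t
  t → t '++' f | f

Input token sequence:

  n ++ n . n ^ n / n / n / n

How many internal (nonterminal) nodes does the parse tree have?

29

[e [t [t [f [p [q n]]]] ++ [f [p [p [q n]] . [q n]] ^ [f [p [q n]]]]] / [e [t [f [p [q n]]]] / [e [t [f [p [q n]]]] / [e [t [f [p [q n]]]]]]]]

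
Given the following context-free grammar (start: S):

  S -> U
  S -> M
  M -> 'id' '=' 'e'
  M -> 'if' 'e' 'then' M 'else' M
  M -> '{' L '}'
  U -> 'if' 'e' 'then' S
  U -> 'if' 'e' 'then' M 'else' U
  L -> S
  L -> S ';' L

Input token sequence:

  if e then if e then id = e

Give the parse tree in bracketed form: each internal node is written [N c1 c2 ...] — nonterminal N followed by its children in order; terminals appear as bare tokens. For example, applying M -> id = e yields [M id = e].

[S [U if e then [S [U if e then [S [M id = e]]]]]]

S
U
if e then S
if e then U
if e then if e then S
if e then if e then M
if e then if e then id = e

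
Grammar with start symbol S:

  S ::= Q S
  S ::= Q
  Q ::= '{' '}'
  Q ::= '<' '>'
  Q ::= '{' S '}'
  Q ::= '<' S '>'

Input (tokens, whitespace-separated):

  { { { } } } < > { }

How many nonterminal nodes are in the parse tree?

[S [Q { [S [Q { [S [Q { }]] }]] }] [S [Q < >] [S [Q { }]]]]

10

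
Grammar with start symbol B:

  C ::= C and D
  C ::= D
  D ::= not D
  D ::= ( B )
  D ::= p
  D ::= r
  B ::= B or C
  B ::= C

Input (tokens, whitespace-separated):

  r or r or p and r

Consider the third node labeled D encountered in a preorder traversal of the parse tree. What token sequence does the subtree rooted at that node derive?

[B [B [B [C [D r]]] or [C [D r]]] or [C [C [D p]] and [D r]]]

p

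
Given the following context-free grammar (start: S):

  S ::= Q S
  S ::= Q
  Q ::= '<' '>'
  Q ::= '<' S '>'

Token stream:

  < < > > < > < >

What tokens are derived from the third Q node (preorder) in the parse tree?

[S [Q < [S [Q < >]] >] [S [Q < >] [S [Q < >]]]]

< >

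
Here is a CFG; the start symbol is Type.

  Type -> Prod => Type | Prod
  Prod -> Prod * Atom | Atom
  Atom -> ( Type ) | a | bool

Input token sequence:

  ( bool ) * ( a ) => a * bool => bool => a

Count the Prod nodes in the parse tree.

8

[Type [Prod [Prod [Atom ( [Type [Prod [Atom bool]]] )]] * [Atom ( [Type [Prod [Atom a]]] )]] => [Type [Prod [Prod [Atom a]] * [Atom bool]] => [Type [Prod [Atom bool]] => [Type [Prod [Atom a]]]]]]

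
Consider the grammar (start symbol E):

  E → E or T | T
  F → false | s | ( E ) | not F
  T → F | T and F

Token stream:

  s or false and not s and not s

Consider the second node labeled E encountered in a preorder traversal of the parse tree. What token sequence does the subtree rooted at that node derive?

[E [E [T [F s]]] or [T [T [T [F false]] and [F not [F s]]] and [F not [F s]]]]

s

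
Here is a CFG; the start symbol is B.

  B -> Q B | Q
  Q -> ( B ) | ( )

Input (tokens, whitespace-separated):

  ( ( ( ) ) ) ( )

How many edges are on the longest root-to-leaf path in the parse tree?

[B [Q ( [B [Q ( [B [Q ( )]] )]] )] [B [Q ( )]]]

6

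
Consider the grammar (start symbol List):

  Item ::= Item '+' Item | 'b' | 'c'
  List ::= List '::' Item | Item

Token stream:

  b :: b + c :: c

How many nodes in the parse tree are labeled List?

[List [List [List [Item b]] :: [Item [Item b] + [Item c]]] :: [Item c]]

3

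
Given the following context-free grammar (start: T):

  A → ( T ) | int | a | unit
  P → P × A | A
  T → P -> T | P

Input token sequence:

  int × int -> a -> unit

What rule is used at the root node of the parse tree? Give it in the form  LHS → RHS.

T → P -> T

[T [P [P [A int]] × [A int]] -> [T [P [A a]] -> [T [P [A unit]]]]]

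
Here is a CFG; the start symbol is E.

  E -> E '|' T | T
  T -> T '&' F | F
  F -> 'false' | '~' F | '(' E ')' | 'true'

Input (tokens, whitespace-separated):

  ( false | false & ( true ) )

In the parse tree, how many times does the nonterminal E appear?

[E [T [F ( [E [E [T [F false]]] | [T [T [F false]] & [F ( [E [T [F true]]] )]]] )]]]

4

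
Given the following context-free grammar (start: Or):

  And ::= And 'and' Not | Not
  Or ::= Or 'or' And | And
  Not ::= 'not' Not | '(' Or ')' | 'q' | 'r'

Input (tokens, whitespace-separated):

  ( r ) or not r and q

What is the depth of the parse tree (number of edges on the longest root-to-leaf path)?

[Or [Or [And [Not ( [Or [And [Not r]]] )]]] or [And [And [Not not [Not r]]] and [Not q]]]

7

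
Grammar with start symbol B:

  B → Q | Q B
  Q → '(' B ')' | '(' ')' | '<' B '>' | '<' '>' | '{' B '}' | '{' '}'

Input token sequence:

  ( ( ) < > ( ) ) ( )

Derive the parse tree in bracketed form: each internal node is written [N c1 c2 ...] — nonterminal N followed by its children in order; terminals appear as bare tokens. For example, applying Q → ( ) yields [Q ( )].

[B [Q ( [B [Q ( )] [B [Q < >] [B [Q ( )]]]] )] [B [Q ( )]]]

B
Q B
( B ) B
( Q B ) B
( ( ) B ) B
( ( ) Q B ) B
( ( ) < > B ) B
( ( ) < > Q ) B
( ( ) < > ( ) ) B
( ( ) < > ( ) ) Q
( ( ) < > ( ) ) ( )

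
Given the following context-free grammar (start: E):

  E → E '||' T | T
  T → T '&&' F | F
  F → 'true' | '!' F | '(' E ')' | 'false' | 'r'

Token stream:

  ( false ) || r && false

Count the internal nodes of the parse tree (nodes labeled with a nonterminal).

11

[E [E [T [F ( [E [T [F false]]] )]]] || [T [T [F r]] && [F false]]]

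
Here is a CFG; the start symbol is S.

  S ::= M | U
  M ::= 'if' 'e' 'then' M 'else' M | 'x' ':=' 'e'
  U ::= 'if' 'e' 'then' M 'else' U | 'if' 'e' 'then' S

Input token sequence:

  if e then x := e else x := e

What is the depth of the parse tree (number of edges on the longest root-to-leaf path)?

[S [M if e then [M x := e] else [M x := e]]]

3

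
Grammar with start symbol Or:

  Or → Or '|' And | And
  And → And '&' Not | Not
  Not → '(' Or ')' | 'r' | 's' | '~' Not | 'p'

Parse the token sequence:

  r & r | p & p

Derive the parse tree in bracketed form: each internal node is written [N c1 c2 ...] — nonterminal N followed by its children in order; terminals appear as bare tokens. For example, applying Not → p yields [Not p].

[Or [Or [And [And [Not r]] & [Not r]]] | [And [And [Not p]] & [Not p]]]

Or
Or | And
And | And
And & Not | And
Not & Not | And
r & Not | And
r & r | And
r & r | And & Not
r & r | Not & Not
r & r | p & Not
r & r | p & p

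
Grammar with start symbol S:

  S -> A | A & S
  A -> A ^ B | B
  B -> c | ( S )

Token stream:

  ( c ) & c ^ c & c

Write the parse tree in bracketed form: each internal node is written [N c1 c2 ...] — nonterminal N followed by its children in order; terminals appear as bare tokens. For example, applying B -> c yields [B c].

[S [A [B ( [S [A [B c]]] )]] & [S [A [A [B c]] ^ [B c]] & [S [A [B c]]]]]

S
A & S
B & S
( S ) & S
( A ) & S
( B ) & S
( c ) & S
( c ) & A & S
( c ) & A ^ B & S
( c ) & B ^ B & S
( c ) & c ^ B & S
( c ) & c ^ c & S
( c ) & c ^ c & A
( c ) & c ^ c & B
( c ) & c ^ c & c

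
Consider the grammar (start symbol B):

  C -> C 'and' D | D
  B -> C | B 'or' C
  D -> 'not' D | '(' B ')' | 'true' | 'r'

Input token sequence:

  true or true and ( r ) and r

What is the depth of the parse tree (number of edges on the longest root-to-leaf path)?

7

[B [B [C [D true]]] or [C [C [C [D true]] and [D ( [B [C [D r]]] )]] and [D r]]]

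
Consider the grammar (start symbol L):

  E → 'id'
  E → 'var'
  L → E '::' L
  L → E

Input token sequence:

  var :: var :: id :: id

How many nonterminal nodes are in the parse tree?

8

[L [E var] :: [L [E var] :: [L [E id] :: [L [E id]]]]]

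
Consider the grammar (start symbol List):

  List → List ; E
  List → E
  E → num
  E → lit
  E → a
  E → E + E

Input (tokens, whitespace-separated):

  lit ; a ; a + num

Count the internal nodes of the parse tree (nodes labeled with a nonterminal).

8

[List [List [List [E lit]] ; [E a]] ; [E [E a] + [E num]]]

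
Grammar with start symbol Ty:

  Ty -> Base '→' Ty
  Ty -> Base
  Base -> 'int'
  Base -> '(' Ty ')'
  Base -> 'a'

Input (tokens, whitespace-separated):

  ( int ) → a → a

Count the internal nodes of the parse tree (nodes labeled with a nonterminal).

8

[Ty [Base ( [Ty [Base int]] )] → [Ty [Base a] → [Ty [Base a]]]]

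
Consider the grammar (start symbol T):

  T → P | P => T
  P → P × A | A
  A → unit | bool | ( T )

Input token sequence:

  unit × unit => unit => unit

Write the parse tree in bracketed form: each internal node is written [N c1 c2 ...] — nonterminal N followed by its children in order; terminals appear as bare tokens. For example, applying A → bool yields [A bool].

[T [P [P [A unit]] × [A unit]] => [T [P [A unit]] => [T [P [A unit]]]]]

T
P => T
P × A => T
A × A => T
unit × A => T
unit × unit => T
unit × unit => P => T
unit × unit => A => T
unit × unit => unit => T
unit × unit => unit => P
unit × unit => unit => A
unit × unit => unit => unit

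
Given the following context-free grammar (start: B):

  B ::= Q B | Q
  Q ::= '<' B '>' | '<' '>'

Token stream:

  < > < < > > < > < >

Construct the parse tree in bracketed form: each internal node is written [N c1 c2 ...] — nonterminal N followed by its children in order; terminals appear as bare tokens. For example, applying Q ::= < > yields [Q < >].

B
Q B
< > B
< > Q B
< > < B > B
< > < Q > B
< > < < > > B
< > < < > > Q B
< > < < > > < > B
< > < < > > < > Q
< > < < > > < > < >

[B [Q < >] [B [Q < [B [Q < >]] >] [B [Q < >] [B [Q < >]]]]]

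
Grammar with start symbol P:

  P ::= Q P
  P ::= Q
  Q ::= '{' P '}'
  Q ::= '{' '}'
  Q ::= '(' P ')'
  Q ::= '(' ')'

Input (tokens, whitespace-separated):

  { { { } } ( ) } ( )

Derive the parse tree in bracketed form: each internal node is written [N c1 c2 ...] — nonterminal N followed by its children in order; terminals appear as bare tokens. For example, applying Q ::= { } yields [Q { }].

[P [Q { [P [Q { [P [Q { }]] }] [P [Q ( )]]] }] [P [Q ( )]]]

P
Q P
{ P } P
{ Q P } P
{ { P } P } P
{ { Q } P } P
{ { { } } P } P
{ { { } } Q } P
{ { { } } ( ) } P
{ { { } } ( ) } Q
{ { { } } ( ) } ( )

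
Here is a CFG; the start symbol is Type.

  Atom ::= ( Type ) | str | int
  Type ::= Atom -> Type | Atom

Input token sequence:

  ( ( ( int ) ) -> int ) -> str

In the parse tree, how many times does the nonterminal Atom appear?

6

[Type [Atom ( [Type [Atom ( [Type [Atom ( [Type [Atom int]] )]] )] -> [Type [Atom int]]] )] -> [Type [Atom str]]]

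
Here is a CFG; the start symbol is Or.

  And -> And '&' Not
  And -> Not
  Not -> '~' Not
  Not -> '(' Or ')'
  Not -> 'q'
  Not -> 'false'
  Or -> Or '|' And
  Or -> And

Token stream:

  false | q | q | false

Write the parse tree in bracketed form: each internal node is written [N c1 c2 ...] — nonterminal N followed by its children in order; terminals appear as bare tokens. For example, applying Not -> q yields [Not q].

[Or [Or [Or [Or [And [Not false]]] | [And [Not q]]] | [And [Not q]]] | [And [Not false]]]

Or
Or | And
Or | And | And
Or | And | And | And
And | And | And | And
Not | And | And | And
false | And | And | And
false | Not | And | And
false | q | And | And
false | q | Not | And
false | q | q | And
false | q | q | Not
false | q | q | false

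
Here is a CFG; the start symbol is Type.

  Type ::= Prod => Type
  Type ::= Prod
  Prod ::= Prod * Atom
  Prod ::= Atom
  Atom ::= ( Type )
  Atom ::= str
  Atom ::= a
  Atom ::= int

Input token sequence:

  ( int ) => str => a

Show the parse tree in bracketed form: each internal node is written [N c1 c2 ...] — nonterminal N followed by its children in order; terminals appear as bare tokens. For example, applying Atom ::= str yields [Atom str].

Type
Prod => Type
Atom => Type
( Type ) => Type
( Prod ) => Type
( Atom ) => Type
( int ) => Type
( int ) => Prod => Type
( int ) => Atom => Type
( int ) => str => Type
( int ) => str => Prod
( int ) => str => Atom
( int ) => str => a

[Type [Prod [Atom ( [Type [Prod [Atom int]]] )]] => [Type [Prod [Atom str]] => [Type [Prod [Atom a]]]]]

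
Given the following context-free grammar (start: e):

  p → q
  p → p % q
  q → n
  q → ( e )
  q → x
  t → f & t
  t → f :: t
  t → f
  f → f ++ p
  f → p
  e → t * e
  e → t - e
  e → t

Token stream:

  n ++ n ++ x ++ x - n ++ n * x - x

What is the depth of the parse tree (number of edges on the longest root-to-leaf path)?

[e [t [f [f [f [f [p [q n]]] ++ [p [q n]]] ++ [p [q x]]] ++ [p [q x]]]] - [e [t [f [f [p [q n]]] ++ [p [q n]]]] * [e [t [f [p [q x]]]] - [e [t [f [p [q x]]]]]]]]

8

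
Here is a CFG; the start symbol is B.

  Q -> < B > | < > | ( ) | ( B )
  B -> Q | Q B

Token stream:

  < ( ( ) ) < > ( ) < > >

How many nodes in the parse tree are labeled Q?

6

[B [Q < [B [Q ( [B [Q ( )]] )] [B [Q < >] [B [Q ( )] [B [Q < >]]]]] >]]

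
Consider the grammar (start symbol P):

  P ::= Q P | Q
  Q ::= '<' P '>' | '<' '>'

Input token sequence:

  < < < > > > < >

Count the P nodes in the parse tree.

4

[P [Q < [P [Q < [P [Q < >]] >]] >] [P [Q < >]]]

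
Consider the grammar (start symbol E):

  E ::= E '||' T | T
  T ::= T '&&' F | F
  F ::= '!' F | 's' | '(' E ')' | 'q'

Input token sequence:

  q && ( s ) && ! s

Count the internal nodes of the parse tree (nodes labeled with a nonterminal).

[E [T [T [T [F q]] && [F ( [E [T [F s]]] )]] && [F ! [F s]]]]

11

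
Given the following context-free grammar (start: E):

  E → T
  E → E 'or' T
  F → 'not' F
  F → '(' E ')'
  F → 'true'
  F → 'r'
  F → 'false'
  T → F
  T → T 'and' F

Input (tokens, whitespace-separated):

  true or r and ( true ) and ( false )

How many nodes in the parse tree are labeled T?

6

[E [E [T [F true]]] or [T [T [T [F r]] and [F ( [E [T [F true]]] )]] and [F ( [E [T [F false]]] )]]]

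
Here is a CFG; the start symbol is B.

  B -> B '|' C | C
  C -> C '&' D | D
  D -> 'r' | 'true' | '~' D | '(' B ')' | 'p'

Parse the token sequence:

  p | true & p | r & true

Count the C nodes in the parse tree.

[B [B [B [C [D p]]] | [C [C [D true]] & [D p]]] | [C [C [D r]] & [D true]]]

5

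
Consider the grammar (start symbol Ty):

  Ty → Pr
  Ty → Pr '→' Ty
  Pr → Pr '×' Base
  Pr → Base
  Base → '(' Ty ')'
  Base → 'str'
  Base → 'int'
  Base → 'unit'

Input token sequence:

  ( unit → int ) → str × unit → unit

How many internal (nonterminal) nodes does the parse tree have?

17

[Ty [Pr [Base ( [Ty [Pr [Base unit]] → [Ty [Pr [Base int]]]] )]] → [Ty [Pr [Pr [Base str]] × [Base unit]] → [Ty [Pr [Base unit]]]]]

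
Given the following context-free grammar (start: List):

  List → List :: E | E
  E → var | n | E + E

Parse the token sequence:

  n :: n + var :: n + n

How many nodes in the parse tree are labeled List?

3

[List [List [List [E n]] :: [E [E n] + [E var]]] :: [E [E n] + [E n]]]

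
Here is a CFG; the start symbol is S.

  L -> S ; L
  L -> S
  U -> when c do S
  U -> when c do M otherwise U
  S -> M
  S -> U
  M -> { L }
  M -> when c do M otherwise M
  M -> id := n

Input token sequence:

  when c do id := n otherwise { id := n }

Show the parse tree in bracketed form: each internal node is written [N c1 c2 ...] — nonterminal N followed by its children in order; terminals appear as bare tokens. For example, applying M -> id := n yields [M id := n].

S
M
when c do M otherwise M
when c do id := n otherwise M
when c do id := n otherwise { L }
when c do id := n otherwise { S }
when c do id := n otherwise { M }
when c do id := n otherwise { id := n }

[S [M when c do [M id := n] otherwise [M { [L [S [M id := n]]] }]]]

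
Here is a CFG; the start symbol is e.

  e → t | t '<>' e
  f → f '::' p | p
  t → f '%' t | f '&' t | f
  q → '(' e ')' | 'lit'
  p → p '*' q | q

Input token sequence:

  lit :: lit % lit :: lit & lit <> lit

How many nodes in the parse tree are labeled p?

[e [t [f [f [p [q lit]]] :: [p [q lit]]] % [t [f [f [p [q lit]]] :: [p [q lit]]] & [t [f [p [q lit]]]]]] <> [e [t [f [p [q lit]]]]]]

6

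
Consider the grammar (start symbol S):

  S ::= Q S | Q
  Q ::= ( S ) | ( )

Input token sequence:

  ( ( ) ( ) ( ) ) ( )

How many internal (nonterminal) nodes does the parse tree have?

10

[S [Q ( [S [Q ( )] [S [Q ( )] [S [Q ( )]]]] )] [S [Q ( )]]]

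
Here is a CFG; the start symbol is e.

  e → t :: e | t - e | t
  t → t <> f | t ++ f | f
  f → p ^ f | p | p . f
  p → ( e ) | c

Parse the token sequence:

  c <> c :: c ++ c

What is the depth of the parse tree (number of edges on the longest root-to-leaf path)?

[e [t [t [f [p c]]] <> [f [p c]]] :: [e [t [t [f [p c]]] ++ [f [p c]]]]]

6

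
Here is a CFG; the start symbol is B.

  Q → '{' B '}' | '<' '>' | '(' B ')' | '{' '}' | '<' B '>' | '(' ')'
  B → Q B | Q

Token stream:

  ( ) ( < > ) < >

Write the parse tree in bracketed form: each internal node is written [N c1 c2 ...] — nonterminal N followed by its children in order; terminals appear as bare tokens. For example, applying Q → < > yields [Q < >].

[B [Q ( )] [B [Q ( [B [Q < >]] )] [B [Q < >]]]]

B
Q B
( ) B
( ) Q B
( ) ( B ) B
( ) ( Q ) B
( ) ( < > ) B
( ) ( < > ) Q
( ) ( < > ) < >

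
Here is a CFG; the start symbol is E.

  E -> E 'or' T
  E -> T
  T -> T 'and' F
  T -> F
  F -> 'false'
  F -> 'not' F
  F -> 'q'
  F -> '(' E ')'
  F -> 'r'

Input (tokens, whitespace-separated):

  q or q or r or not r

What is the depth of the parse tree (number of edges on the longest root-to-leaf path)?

[E [E [E [E [T [F q]]] or [T [F q]]] or [T [F r]]] or [T [F not [F r]]]]

6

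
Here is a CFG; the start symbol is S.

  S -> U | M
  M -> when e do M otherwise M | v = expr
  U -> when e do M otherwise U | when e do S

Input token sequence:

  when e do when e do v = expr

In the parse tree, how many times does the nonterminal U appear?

2

[S [U when e do [S [U when e do [S [M v = expr]]]]]]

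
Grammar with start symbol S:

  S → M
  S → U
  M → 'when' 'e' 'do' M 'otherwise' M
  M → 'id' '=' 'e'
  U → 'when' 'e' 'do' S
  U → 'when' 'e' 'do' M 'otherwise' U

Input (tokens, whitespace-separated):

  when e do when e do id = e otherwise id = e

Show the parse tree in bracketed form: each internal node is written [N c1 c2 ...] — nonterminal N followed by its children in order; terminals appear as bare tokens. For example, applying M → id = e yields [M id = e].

S
U
when e do S
when e do M
when e do when e do M otherwise M
when e do when e do id = e otherwise M
when e do when e do id = e otherwise id = e

[S [U when e do [S [M when e do [M id = e] otherwise [M id = e]]]]]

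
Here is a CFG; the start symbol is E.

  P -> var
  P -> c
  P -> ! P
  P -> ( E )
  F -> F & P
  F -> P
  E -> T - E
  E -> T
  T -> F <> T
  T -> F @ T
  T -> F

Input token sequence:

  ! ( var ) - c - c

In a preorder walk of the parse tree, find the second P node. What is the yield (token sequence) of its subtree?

( var )

[E [T [F [P ! [P ( [E [T [F [P var]]]] )]]]] - [E [T [F [P c]]] - [E [T [F [P c]]]]]]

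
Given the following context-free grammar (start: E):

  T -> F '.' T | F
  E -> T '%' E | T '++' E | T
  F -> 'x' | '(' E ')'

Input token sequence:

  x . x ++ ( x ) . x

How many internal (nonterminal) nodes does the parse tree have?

[E [T [F x] . [T [F x]]] ++ [E [T [F ( [E [T [F x]]] )] . [T [F x]]]]]

13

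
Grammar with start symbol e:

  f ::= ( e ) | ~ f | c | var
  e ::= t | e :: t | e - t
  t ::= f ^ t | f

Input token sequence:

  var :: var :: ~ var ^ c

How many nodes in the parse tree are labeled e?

[e [e [e [t [f var]]] :: [t [f var]]] :: [t [f ~ [f var]] ^ [t [f c]]]]

3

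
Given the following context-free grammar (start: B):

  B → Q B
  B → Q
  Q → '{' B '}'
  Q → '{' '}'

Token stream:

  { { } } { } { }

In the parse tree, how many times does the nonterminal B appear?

[B [Q { [B [Q { }]] }] [B [Q { }] [B [Q { }]]]]

4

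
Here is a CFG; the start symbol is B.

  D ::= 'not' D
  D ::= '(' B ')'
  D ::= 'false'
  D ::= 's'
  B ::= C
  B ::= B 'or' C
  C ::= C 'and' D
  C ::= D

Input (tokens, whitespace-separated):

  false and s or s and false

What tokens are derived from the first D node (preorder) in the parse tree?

[B [B [C [C [D false]] and [D s]]] or [C [C [D s]] and [D false]]]

false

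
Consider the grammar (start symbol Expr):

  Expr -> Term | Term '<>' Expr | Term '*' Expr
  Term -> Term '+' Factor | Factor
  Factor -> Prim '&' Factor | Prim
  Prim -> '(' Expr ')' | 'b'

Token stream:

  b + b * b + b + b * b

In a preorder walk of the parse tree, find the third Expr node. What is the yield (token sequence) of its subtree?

[Expr [Term [Term [Factor [Prim b]]] + [Factor [Prim b]]] * [Expr [Term [Term [Term [Factor [Prim b]]] + [Factor [Prim b]]] + [Factor [Prim b]]] * [Expr [Term [Factor [Prim b]]]]]]

b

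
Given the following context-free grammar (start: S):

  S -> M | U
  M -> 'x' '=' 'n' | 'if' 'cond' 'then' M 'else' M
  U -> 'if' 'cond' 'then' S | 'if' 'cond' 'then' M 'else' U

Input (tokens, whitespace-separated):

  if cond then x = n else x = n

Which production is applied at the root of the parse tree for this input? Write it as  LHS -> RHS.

[S [M if cond then [M x = n] else [M x = n]]]

S -> M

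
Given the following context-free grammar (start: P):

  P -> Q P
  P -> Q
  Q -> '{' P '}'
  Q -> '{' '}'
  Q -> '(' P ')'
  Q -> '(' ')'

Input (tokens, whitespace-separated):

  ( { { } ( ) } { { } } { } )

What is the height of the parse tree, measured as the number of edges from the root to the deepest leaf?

[P [Q ( [P [Q { [P [Q { }] [P [Q ( )]]] }] [P [Q { [P [Q { }]] }] [P [Q { }]]]] )]]

7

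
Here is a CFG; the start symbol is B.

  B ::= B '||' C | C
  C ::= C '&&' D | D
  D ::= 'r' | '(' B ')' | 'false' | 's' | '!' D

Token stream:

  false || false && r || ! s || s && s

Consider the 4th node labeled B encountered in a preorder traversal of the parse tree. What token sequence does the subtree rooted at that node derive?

false

[B [B [B [B [C [D false]]] || [C [C [D false]] && [D r]]] || [C [D ! [D s]]]] || [C [C [D s]] && [D s]]]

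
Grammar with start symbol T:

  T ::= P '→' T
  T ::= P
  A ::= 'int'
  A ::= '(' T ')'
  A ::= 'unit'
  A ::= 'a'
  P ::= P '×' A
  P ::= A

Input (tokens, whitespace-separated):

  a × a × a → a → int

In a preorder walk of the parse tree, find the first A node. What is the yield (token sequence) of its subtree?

[T [P [P [P [A a]] × [A a]] × [A a]] → [T [P [A a]] → [T [P [A int]]]]]

a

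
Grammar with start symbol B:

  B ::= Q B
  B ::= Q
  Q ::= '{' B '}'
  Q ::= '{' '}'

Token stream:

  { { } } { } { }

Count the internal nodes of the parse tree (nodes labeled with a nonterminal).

[B [Q { [B [Q { }]] }] [B [Q { }] [B [Q { }]]]]

8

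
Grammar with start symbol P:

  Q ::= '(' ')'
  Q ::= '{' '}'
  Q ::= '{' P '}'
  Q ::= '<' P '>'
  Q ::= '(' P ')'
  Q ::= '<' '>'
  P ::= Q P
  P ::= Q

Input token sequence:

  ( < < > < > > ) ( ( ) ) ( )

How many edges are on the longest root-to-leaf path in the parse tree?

7

[P [Q ( [P [Q < [P [Q < >] [P [Q < >]]] >]] )] [P [Q ( [P [Q ( )]] )] [P [Q ( )]]]]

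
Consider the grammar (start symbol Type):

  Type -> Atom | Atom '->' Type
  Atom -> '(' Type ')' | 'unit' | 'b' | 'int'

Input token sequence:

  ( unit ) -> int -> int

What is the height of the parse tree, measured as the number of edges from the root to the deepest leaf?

4

[Type [Atom ( [Type [Atom unit]] )] -> [Type [Atom int] -> [Type [Atom int]]]]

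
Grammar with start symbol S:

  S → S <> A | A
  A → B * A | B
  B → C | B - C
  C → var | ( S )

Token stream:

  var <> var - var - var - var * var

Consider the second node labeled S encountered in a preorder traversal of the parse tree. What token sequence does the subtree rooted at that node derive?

[S [S [A [B [C var]]]] <> [A [B [B [B [B [C var]] - [C var]] - [C var]] - [C var]] * [A [B [C var]]]]]

var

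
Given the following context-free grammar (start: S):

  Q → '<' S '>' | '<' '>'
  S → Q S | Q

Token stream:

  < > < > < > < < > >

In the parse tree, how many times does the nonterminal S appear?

[S [Q < >] [S [Q < >] [S [Q < >] [S [Q < [S [Q < >]] >]]]]]

5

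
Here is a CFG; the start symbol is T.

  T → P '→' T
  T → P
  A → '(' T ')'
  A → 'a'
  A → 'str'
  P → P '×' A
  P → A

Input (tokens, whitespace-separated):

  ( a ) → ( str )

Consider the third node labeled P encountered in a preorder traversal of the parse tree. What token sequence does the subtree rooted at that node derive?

( str )

[T [P [A ( [T [P [A a]]] )]] → [T [P [A ( [T [P [A str]]] )]]]]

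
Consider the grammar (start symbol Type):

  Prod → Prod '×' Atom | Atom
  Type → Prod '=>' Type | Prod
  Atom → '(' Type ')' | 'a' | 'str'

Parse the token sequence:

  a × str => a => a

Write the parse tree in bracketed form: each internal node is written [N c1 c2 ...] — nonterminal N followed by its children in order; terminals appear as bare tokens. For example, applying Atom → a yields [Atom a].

Type
Prod => Type
Prod × Atom => Type
Atom × Atom => Type
a × Atom => Type
a × str => Type
a × str => Prod => Type
a × str => Atom => Type
a × str => a => Type
a × str => a => Prod
a × str => a => Atom
a × str => a => a

[Type [Prod [Prod [Atom a]] × [Atom str]] => [Type [Prod [Atom a]] => [Type [Prod [Atom a]]]]]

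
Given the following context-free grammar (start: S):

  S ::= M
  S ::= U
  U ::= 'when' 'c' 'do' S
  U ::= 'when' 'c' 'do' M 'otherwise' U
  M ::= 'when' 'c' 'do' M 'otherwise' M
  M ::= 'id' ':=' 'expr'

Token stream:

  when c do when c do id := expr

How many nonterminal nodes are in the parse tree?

6

[S [U when c do [S [U when c do [S [M id := expr]]]]]]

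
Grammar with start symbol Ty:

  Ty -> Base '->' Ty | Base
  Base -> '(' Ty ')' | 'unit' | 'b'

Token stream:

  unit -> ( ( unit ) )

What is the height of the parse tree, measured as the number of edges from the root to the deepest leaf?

[Ty [Base unit] -> [Ty [Base ( [Ty [Base ( [Ty [Base unit]] )]] )]]]

7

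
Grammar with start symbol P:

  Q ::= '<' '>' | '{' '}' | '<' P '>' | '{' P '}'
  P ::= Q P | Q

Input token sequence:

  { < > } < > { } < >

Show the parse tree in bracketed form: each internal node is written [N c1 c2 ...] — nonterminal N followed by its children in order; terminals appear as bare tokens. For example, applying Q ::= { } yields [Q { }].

P
Q P
{ P } P
{ Q } P
{ < > } P
{ < > } Q P
{ < > } < > P
{ < > } < > Q P
{ < > } < > { } P
{ < > } < > { } Q
{ < > } < > { } < >

[P [Q { [P [Q < >]] }] [P [Q < >] [P [Q { }] [P [Q < >]]]]]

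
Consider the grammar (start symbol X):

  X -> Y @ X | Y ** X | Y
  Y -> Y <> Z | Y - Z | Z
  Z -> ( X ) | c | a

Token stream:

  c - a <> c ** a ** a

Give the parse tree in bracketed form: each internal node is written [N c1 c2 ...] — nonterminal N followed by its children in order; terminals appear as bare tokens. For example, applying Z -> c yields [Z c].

[X [Y [Y [Y [Z c]] - [Z a]] <> [Z c]] ** [X [Y [Z a]] ** [X [Y [Z a]]]]]

X
Y ** X
Y <> Z ** X
Y - Z <> Z ** X
Z - Z <> Z ** X
c - Z <> Z ** X
c - a <> Z ** X
c - a <> c ** X
c - a <> c ** Y ** X
c - a <> c ** Z ** X
c - a <> c ** a ** X
c - a <> c ** a ** Y
c - a <> c ** a ** Z
c - a <> c ** a ** a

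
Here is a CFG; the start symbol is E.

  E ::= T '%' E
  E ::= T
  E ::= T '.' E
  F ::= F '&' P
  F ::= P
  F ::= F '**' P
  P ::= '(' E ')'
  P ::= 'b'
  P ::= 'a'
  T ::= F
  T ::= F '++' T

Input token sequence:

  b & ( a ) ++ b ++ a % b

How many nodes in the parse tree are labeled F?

[E [T [F [F [P b]] & [P ( [E [T [F [P a]]]] )]] ++ [T [F [P b]] ++ [T [F [P a]]]]] % [E [T [F [P b]]]]]

6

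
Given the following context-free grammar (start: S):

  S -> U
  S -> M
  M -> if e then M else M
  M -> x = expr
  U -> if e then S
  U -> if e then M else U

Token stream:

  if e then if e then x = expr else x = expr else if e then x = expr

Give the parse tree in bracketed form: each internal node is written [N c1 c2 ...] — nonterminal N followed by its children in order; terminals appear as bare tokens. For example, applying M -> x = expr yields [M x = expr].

S
U
if e then M else U
if e then if e then M else M else U
if e then if e then x = expr else M else U
if e then if e then x = expr else x = expr else U
if e then if e then x = expr else x = expr else if e then S
if e then if e then x = expr else x = expr else if e then M
if e then if e then x = expr else x = expr else if e then x = expr

[S [U if e then [M if e then [M x = expr] else [M x = expr]] else [U if e then [S [M x = expr]]]]]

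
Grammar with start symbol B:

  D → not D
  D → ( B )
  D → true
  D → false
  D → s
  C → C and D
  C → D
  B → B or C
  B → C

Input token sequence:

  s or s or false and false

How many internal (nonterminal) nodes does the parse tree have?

11

[B [B [B [C [D s]]] or [C [D s]]] or [C [C [D false]] and [D false]]]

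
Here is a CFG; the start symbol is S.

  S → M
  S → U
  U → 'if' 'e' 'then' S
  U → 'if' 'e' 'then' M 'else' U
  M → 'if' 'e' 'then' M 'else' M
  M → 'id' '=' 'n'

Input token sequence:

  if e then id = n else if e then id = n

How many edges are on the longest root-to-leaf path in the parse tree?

[S [U if e then [M id = n] else [U if e then [S [M id = n]]]]]

5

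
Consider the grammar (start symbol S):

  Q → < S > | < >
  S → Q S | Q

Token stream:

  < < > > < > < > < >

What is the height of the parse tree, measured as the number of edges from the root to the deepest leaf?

[S [Q < [S [Q < >]] >] [S [Q < >] [S [Q < >] [S [Q < >]]]]]

5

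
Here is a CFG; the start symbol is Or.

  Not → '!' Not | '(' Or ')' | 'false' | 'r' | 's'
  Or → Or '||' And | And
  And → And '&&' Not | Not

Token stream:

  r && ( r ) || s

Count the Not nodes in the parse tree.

4

[Or [Or [And [And [Not r]] && [Not ( [Or [And [Not r]]] )]]] || [And [Not s]]]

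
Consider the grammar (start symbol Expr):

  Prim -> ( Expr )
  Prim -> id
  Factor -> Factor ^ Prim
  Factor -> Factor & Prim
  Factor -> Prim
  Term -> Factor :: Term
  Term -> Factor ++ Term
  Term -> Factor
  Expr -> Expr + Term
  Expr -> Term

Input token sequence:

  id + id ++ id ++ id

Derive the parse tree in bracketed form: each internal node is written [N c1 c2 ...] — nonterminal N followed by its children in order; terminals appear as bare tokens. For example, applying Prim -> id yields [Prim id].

[Expr [Expr [Term [Factor [Prim id]]]] + [Term [Factor [Prim id]] ++ [Term [Factor [Prim id]] ++ [Term [Factor [Prim id]]]]]]

Expr
Expr + Term
Term + Term
Factor + Term
Prim + Term
id + Term
id + Factor ++ Term
id + Prim ++ Term
id + id ++ Term
id + id ++ Factor ++ Term
id + id ++ Prim ++ Term
id + id ++ id ++ Term
id + id ++ id ++ Factor
id + id ++ id ++ Prim
id + id ++ id ++ id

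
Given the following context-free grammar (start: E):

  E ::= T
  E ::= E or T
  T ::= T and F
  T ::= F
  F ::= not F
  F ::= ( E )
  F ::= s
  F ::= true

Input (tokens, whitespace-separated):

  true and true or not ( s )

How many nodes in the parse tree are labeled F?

5

[E [E [T [T [F true]] and [F true]]] or [T [F not [F ( [E [T [F s]]] )]]]]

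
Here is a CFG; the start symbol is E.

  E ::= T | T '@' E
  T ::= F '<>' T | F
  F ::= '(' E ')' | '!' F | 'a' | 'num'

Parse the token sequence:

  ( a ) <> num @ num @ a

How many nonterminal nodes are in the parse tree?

[E [T [F ( [E [T [F a]]] )] <> [T [F num]]] @ [E [T [F num]] @ [E [T [F a]]]]]

14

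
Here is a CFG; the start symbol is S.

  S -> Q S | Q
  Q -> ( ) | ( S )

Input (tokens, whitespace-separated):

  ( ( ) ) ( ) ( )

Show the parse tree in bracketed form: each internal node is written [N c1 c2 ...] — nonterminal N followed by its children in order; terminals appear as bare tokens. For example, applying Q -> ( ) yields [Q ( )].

[S [Q ( [S [Q ( )]] )] [S [Q ( )] [S [Q ( )]]]]

S
Q S
( S ) S
( Q ) S
( ( ) ) S
( ( ) ) Q S
( ( ) ) ( ) S
( ( ) ) ( ) Q
( ( ) ) ( ) ( )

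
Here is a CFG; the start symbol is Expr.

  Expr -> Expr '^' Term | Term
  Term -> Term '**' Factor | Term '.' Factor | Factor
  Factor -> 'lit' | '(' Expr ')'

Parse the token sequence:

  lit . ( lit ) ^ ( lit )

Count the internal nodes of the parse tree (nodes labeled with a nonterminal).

[Expr [Expr [Term [Term [Factor lit]] . [Factor ( [Expr [Term [Factor lit]]] )]]] ^ [Term [Factor ( [Expr [Term [Factor lit]]] )]]]

14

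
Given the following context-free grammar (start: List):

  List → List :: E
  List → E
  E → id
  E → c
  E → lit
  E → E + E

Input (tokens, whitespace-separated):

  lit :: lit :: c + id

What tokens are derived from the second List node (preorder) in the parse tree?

lit :: lit

[List [List [List [E lit]] :: [E lit]] :: [E [E c] + [E id]]]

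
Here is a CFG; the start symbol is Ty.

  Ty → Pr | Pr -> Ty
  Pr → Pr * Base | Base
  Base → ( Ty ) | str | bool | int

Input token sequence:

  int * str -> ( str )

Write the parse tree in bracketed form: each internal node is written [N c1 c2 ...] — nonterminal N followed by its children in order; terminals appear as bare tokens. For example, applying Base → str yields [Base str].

[Ty [Pr [Pr [Base int]] * [Base str]] -> [Ty [Pr [Base ( [Ty [Pr [Base str]]] )]]]]

Ty
Pr -> Ty
Pr * Base -> Ty
Base * Base -> Ty
int * Base -> Ty
int * str -> Ty
int * str -> Pr
int * str -> Base
int * str -> ( Ty )
int * str -> ( Pr )
int * str -> ( Base )
int * str -> ( str )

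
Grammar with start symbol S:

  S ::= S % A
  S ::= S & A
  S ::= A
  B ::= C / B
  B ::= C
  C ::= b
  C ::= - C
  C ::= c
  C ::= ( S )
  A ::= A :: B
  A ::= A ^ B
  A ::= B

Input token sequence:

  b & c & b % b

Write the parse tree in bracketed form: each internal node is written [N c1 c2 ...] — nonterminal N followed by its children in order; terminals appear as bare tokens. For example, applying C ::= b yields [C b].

[S [S [S [S [A [B [C b]]]] & [A [B [C c]]]] & [A [B [C b]]]] % [A [B [C b]]]]

S
S % A
S & A % A
S & A & A % A
A & A & A % A
B & A & A % A
C & A & A % A
b & A & A % A
b & B & A % A
b & C & A % A
b & c & A % A
b & c & B % A
b & c & C % A
b & c & b % A
b & c & b % B
b & c & b % C
b & c & b % b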